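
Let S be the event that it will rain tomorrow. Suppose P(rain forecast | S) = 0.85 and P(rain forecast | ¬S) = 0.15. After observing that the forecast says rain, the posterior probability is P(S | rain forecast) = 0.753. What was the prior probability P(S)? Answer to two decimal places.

P(S) = 0.35

Bayes' rule in odds form gives O(S|E) = O(S)·[P(E|S)/P(E|¬S)], hence O(S) = O(S|E)/LR.
Posterior odds = 0.753/(1−0.753) = 3.0486. LR = 0.85/0.15 = 5.6667.
Prior odds = 3.0486/5.6667 = 0.5380, so P(S) = 0.5380/(1+0.5380) ≈ 0.35.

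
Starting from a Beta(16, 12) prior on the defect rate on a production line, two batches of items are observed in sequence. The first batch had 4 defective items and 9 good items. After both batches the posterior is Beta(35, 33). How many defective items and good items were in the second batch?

15 defective items and 12 good items

Because Beta–binomial updating is additive in the counts, the combined data contributed (α_post−α_prior, β_post−β_prior) successes and failures.
Total across both batches: 35−16=19 defective items, 33−12=21 good items.
Subtract the first batch: 19−4=15 defective items and 21−9=12 good items.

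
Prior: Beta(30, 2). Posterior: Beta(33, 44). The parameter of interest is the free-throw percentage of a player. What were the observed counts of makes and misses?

3 makes and 42 misses

A Beta(a, b) prior with s successes and f failures in binomial data gives a Beta(a+s, b+f) posterior.
So s = 33 − 30 = 3 and f = 44 − 2 = 42.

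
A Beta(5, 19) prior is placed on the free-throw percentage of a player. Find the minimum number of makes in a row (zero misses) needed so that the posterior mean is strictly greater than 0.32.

After k makes and 0 misses the posterior is Beta(5+k, 19), with mean (5+k)/(5+19+k).
Set (5+k)/(24+k) > 0.32 and solve: k > (0.32·24 − 5)/(1 − 0.32) = 3.941.
The smallest integer exceeding 3.941 is 4.

k = 4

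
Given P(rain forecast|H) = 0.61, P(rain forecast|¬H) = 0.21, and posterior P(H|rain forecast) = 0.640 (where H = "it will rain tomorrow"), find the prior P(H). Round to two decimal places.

Bayes' rule in odds form gives O(H|E) = O(H)·[P(E|H)/P(E|¬H)], hence O(H) = O(H|E)/LR.
Posterior odds = 0.640/(1−0.640) = 1.7778. LR = 0.61/0.21 = 2.9048.
Prior odds = 1.7778/2.9048 = 0.6120, so P(H) = 0.6120/(1+0.6120) ≈ 0.38.

P(H) = 0.38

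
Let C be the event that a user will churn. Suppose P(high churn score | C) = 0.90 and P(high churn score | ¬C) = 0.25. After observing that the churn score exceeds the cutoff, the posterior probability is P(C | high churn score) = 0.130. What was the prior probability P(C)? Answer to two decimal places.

P(C) = 0.04

In odds form, posterior odds = prior odds × likelihood ratio, so prior odds = posterior odds ÷ LR.
Posterior odds = 0.130/(1−0.130) = 0.1494. LR = 0.90/0.25 = 3.6000.
Prior odds = 0.1494/3.6000 = 0.0415, so P(C) = 0.0415/(1+0.0415) ≈ 0.04.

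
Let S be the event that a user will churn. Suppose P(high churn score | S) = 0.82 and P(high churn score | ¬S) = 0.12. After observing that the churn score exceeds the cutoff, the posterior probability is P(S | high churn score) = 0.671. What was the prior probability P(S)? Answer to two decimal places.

P(S) = 0.23

Bayes' rule in odds form gives O(S|E) = O(S)·[P(E|S)/P(E|¬S)], hence O(S) = O(S|E)/LR.
Posterior odds = 0.671/(1−0.671) = 2.0395. LR = 0.82/0.12 = 6.8333.
Prior odds = 2.0395/6.8333 = 0.2985, so P(S) = 0.2985/(1+0.2985) ≈ 0.23.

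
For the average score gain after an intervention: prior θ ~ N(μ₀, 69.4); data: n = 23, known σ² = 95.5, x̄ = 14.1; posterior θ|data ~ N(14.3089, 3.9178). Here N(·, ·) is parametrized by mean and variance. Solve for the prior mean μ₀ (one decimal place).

The posterior mean is a precision-weighted average: μ_n = (τ₀μ₀ + τ_data·x̄)/(τ₀+τ_data), with τ₀=1/σ₀² and τ_data=n/σ².
Here τ₀ = 1/69.4 = 0.014409 and τ_data = 23/95.5 = 0.240838, so τ_n = 0.255247.
Rearranging for μ₀: μ₀ = (μ_n·τ_n − τ_data·x̄)/τ₀ = (14.3089·0.255247 − 0.240838·14.1) / 0.014409 = 0.256488/0.014409 ≈ 17.8.

μ₀ = 17.8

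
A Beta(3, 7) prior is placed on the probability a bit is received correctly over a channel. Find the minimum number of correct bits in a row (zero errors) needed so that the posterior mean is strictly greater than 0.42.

After k correct bits and 0 errors the posterior is Beta(3+k, 7), with mean (3+k)/(3+7+k).
Set (3+k)/(10+k) > 0.42 and solve: k > (0.42·10 − 3)/(1 − 0.42) = 2.069.
The smallest integer exceeding 2.069 is 3, and checking k=3: (6)/(13) = 0.4615 > 0.42.

k = 3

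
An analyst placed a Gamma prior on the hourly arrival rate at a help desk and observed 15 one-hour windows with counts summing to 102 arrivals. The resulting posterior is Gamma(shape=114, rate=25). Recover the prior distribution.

Gamma(shape=12, rate=10)

Gamma–Poisson conjugacy: posterior shape = α + Σxᵢ, posterior rate = β + n.
So α = 114 − 102 = 12 and β = 25 − 15 = 10.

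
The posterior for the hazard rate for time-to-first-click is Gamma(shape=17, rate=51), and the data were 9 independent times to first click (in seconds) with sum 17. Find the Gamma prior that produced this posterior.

Gamma(shape=8, rate=34)

For an exponential likelihood with a Gamma(α, β) prior on the rate, n observations with total T give posterior Gamma(α+n, β+T).
So α = 17 − 9 = 8 and β = 51 − 17 = 34.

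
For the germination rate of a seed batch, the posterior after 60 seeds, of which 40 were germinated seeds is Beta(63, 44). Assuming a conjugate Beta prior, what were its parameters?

A Beta(α, β) prior with s successes and f failures in binomial data gives a Beta(α+s, β+f) posterior.
Subtract the data counts: 63−40=23, 44−20=24.

Beta(23, 24)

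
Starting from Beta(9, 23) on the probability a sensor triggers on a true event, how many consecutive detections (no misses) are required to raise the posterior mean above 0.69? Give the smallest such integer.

After k detections and 0 misses the posterior is Beta(9+k, 23), with mean (9+k)/(9+23+k).
Set (9+k)/(32+k) > 0.69 and solve: k > (0.69·32 − 9)/(1 − 0.69) = 42.194.
The smallest integer exceeding 42.194 is 43, and checking k=43: (52)/(75) = 0.6933 > 0.69.

k = 43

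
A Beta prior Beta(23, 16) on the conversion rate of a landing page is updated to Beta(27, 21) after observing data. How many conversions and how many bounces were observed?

Beta is conjugate to the binomial likelihood: posterior = Beta(a+s, b+f).
Match parameters: s=27−23=4, f=21−16=5.

4 conversions and 5 bounces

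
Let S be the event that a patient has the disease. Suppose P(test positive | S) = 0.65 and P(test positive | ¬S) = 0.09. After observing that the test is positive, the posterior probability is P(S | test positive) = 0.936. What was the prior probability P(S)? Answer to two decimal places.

P(S) = 0.67

Bayes' rule in odds form gives O(S|E) = O(S)·[P(E|S)/P(E|¬S)], hence O(S) = O(S|E)/LR.
Posterior odds = 0.936/(1−0.936) = 14.6250. LR = 0.65/0.09 = 7.2222.
Prior odds = 14.6250/7.2222 = 2.0250, so P(S) = 2.0250/(1+2.0250) ≈ 0.67.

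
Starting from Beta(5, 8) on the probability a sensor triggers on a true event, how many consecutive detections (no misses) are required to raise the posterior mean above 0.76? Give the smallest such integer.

k = 21

After k detections and 0 misses the posterior is Beta(5+k, 8), with mean (5+k)/(5+8+k).
Set (5+k)/(13+k) > 0.76 and solve: k > (0.76·13 − 5)/(1 − 0.76) = 20.333.
The smallest integer exceeding 20.333 is 21.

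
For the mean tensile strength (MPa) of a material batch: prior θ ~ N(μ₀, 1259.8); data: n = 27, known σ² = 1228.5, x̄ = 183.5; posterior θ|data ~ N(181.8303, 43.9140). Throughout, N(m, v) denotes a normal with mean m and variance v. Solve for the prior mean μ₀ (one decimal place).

μ₀ = 135.6

With known observation variance, the Normal–Normal posterior has precision τ_n = τ₀ + n/σ² and mean μ_n = (τ₀μ₀ + (n/σ²)x̄)/τ_n.
Here τ₀ = 1/1259.8 = 0.000794 and τ_data = 27/1228.5 = 0.021978, so τ_n = 0.022772.
Rearranging for μ₀: μ₀ = (μ_n·τ_n − τ_data·x̄)/τ₀ = (181.8303·0.022772 − 0.021978·183.5) / 0.000794 = 0.107677/0.000794 ≈ 135.6.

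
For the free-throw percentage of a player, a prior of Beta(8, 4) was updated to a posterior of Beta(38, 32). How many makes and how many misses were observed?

30 makes and 28 misses

A Beta(α, β) prior with s successes and f failures in binomial data gives a Beta(α+s, β+f) posterior.
So s = 38 − 8 = 30 and f = 32 − 4 = 28.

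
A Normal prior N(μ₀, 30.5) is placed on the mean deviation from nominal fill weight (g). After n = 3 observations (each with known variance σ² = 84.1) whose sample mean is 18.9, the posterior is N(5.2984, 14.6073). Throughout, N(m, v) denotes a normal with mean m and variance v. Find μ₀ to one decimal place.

With known observation variance, the Normal–Normal posterior has precision τ_n = τ₀ + n/σ² and mean μ_n = (τ₀μ₀ + (n/σ²)x̄)/τ_n.
Here τ₀ = 1/30.5 = 0.032787 and τ_data = 3/84.1 = 0.035672, so τ_n = 0.068459.
Rearranging for μ₀: μ₀ = (μ_n·τ_n − τ_data·x̄)/τ₀ = (5.2984·0.068459 − 0.035672·18.9) / 0.032787 = -0.311478/0.032787 ≈ -9.5.

μ₀ = -9.5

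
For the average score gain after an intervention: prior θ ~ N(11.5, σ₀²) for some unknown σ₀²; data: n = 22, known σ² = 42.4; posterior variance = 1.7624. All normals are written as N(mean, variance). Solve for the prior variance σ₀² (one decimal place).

For the Normal–Normal model with known σ², precisions add: τ_n = τ₀ + n/σ².
So 1/σ₀² = 1/1.7624 − 22/42.4 = 0.567408 − 0.518868 = 0.048540.
Hence σ₀² = 1/0.048540 ≈ 20.6.

σ₀² = 20.6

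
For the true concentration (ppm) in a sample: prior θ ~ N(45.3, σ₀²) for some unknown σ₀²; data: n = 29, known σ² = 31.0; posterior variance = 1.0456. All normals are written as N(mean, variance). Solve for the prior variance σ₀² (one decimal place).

σ₀² = 47.8

For the Normal–Normal model with known σ², precisions add: τ_n = τ₀ + n/σ².
So 1/σ₀² = 1/1.0456 − 29/31.0 = 0.956389 − 0.935484 = 0.020905.
Hence σ₀² = 1/0.020905 ≈ 47.8.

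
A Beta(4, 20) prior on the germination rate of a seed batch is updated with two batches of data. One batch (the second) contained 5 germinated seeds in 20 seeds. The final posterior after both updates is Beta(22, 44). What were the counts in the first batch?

Because Beta–binomial updating is additive in the counts, the combined data contributed (α_post−α_prior, β_post−β_prior) successes and failures.
Total across both batches: 22−4=18 germinated seeds, 44−20=24 non-germinating seeds.
Subtract the second batch: 18−5=13 germinated seeds and 24−15=9 non-germinating seeds.

13 germinated seeds and 9 non-germinating seeds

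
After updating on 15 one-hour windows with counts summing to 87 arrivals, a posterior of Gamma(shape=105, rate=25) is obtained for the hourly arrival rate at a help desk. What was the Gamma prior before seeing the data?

A Gamma(α, β) prior (rate parametrization) on a Poisson rate with n observations summing to S gives posterior Gamma(α+S, β+n).
So α = 105 − 87 = 18 and β = 25 − 15 = 10.

Gamma(shape=18, rate=10)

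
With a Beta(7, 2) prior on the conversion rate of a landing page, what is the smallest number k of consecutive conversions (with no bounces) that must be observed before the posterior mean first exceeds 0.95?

After k conversions and 0 bounces the posterior is Beta(7+k, 2), with mean (7+k)/(7+2+k).
Set (7+k)/(9+k) > 0.95 and solve: k > (0.95·9 − 7)/(1 − 0.95) = 31.000.
The smallest integer exceeding 31.000 is 32.

k = 32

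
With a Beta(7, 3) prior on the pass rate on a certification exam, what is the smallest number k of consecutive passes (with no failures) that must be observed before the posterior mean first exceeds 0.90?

k = 21

After k passes and 0 failures the posterior is Beta(7+k, 3), with mean (7+k)/(7+3+k).
Set (7+k)/(10+k) > 0.90 and solve: k > (0.90·10 − 7)/(1 − 0.90) = 20.000.
The smallest integer exceeding 20.000 is 21, and checking k=21: (28)/(31) = 0.9032 > 0.90.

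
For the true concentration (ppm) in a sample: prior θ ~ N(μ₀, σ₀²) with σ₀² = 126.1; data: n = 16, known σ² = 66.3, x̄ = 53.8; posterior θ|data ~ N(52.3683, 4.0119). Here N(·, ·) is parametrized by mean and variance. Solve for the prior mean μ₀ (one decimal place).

μ₀ = 8.8

The posterior mean is a precision-weighted average: μ_n = (τ₀μ₀ + τ_data·x̄)/(τ₀+τ_data), with τ₀=1/σ₀² and τ_data=n/σ².
Here τ₀ = 1/126.1 = 0.007930 and τ_data = 16/66.3 = 0.241327, so τ_n = 0.249257.
Rearranging for μ₀: μ₀ = (μ_n·τ_n − τ_data·x̄)/τ₀ = (52.3683·0.249257 − 0.241327·53.8) / 0.007930 = 0.069773/0.007930 ≈ 8.8.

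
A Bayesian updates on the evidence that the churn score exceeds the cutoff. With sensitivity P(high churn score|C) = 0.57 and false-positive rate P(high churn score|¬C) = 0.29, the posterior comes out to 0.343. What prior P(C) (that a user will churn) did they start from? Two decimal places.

In odds form, posterior odds = prior odds × likelihood ratio, so prior odds = posterior odds ÷ LR.
Posterior odds = 0.343/(1−0.343) = 0.5221. LR = 0.57/0.29 = 1.9655.
Prior odds = 0.5221/1.9655 = 0.2656, so P(C) = 0.2656/(1+0.2656) ≈ 0.21.

P(C) = 0.21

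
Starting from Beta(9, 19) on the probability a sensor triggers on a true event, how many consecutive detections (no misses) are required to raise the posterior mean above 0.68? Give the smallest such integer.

k = 32

After k detections and 0 misses the posterior is Beta(9+k, 19), with mean (9+k)/(9+19+k).
Set (9+k)/(28+k) > 0.68 and solve: k > (0.68·28 − 9)/(1 − 0.68) = 31.375.
The smallest integer exceeding 31.375 is 32, and checking k=32: (41)/(60) = 0.6833 > 0.68.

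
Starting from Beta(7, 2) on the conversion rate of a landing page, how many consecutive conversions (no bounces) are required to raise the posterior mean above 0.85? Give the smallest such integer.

After k conversions and 0 bounces the posterior is Beta(7+k, 2), with mean (7+k)/(7+2+k).
Set (7+k)/(9+k) > 0.85 and solve: k > (0.85·9 − 7)/(1 − 0.85) = 4.333.
The smallest integer exceeding 4.333 is 5, and checking k=5: (12)/(14) = 0.8571 > 0.85.

k = 5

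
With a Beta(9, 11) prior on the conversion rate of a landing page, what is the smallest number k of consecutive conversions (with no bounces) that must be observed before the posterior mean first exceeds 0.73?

After k conversions and 0 bounces the posterior is Beta(9+k, 11), with mean (9+k)/(9+11+k).
Set (9+k)/(20+k) > 0.73 and solve: k > (0.73·20 − 9)/(1 − 0.73) = 20.741.
The smallest integer exceeding 20.741 is 21.

k = 21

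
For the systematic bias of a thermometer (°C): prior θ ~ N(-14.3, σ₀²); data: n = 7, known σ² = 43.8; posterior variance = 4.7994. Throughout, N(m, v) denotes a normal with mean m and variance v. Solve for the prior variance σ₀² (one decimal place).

For the Normal–Normal model with known σ², precisions add: τ_n = τ₀ + n/σ².
So 1/σ₀² = 1/4.7994 − 7/43.8 = 0.208359 − 0.159817 = 0.048542.
Hence σ₀² = 1/0.048542 ≈ 20.6.

σ₀² = 20.6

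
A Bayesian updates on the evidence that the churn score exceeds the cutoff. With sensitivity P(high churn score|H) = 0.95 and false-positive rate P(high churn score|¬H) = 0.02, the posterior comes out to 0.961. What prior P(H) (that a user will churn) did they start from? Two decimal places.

Bayes' rule in odds form gives O(H|E) = O(H)·[P(E|H)/P(E|¬H)], hence O(H) = O(H|E)/LR.
Posterior odds = 0.961/(1−0.961) = 24.6410. LR = 0.95/0.02 = 47.5000.
Prior odds = 24.6410/47.5000 = 0.5188, so P(H) = 0.5188/(1+0.5188) ≈ 0.34.

P(H) = 0.34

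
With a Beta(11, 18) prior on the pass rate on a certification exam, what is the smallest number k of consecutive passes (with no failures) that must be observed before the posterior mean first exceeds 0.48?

k = 6

After k passes and 0 failures the posterior is Beta(11+k, 18), with mean (11+k)/(11+18+k).
Set (11+k)/(29+k) > 0.48 and solve: k > (0.48·29 − 11)/(1 − 0.48) = 5.615.
The smallest integer exceeding 5.615 is 6.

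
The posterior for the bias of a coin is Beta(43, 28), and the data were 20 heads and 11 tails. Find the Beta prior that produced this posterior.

A Beta(α, β) prior with s successes and f failures in binomial data gives a Beta(α+s, β+f) posterior.
Subtract the data counts: 43−20=23, 28−11=17.

Beta(23, 17)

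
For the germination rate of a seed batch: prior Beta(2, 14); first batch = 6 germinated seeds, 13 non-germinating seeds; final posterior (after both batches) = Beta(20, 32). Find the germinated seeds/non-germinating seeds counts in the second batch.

Sequential conjugate updates are equivalent to a single update on the pooled data, so total successes = posterior α − prior α and total failures = posterior β − prior β.
Total across both batches: 20−2=18 germinated seeds, 32−14=18 non-germinating seeds.
Subtract the first batch: 18−6=12 germinated seeds and 18−13=5 non-germinating seeds.

12 germinated seeds and 5 non-germinating seeds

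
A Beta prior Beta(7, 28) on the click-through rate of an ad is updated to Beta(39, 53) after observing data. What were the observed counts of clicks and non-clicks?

32 clicks and 25 non-clicks

Beta is conjugate to the binomial likelihood: posterior = Beta(α+s, β+f).
So s = 39 − 7 = 32 and f = 53 − 28 = 25.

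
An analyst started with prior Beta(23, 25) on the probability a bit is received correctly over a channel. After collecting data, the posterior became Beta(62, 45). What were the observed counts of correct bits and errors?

39 correct bits and 20 errors

A Beta(α, β) prior with s successes and f failures in binomial data gives a Beta(α+s, β+f) posterior.
So s = 62 − 23 = 39 and f = 45 − 25 = 20.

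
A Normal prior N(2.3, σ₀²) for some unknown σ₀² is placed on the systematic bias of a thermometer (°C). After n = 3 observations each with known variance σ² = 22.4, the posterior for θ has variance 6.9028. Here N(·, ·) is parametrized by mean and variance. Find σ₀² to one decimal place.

For the Normal–Normal model with known σ², precisions add: τ_n = τ₀ + n/σ².
So 1/σ₀² = 1/6.9028 − 3/22.4 = 0.144869 − 0.133929 = 0.010940.
Hence σ₀² = 1/0.010940 ≈ 91.4.

σ₀² = 91.4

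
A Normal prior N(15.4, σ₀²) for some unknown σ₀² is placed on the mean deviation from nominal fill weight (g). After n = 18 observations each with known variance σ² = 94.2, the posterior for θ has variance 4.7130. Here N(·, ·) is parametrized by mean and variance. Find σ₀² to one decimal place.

For the Normal–Normal model with known σ², precisions add: τ_n = τ₀ + n/σ².
So 1/σ₀² = 1/4.7130 − 18/94.2 = 0.212179 − 0.191083 = 0.021096.
Hence σ₀² = 1/0.021096 ≈ 47.4.

σ₀² = 47.4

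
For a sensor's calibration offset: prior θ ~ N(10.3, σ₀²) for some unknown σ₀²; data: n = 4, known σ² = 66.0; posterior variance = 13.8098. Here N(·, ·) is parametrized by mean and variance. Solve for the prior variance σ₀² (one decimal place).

σ₀² = 84.7

For the Normal–Normal model with known σ², precisions add: τ_n = τ₀ + n/σ².
So 1/σ₀² = 1/13.8098 − 4/66.0 = 0.072412 − 0.060606 = 0.011806.
Hence σ₀² = 1/0.011806 ≈ 84.7.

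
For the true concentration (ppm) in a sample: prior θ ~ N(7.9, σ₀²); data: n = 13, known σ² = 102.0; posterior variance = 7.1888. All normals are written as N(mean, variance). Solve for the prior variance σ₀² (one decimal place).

σ₀² = 85.8

Posterior precision equals prior precision plus data precision: 1/σ_n² = 1/σ₀² + n/σ².
So 1/σ₀² = 1/7.1888 − 13/102.0 = 0.139105 − 0.127451 = 0.011654.
Hence σ₀² = 1/0.011654 ≈ 85.8.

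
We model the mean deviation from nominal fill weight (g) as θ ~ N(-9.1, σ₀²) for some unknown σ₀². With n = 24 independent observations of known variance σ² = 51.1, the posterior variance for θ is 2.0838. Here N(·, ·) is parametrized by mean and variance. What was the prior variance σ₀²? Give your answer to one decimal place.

σ₀² = 97.8

For the Normal–Normal model with known σ², precisions add: τ_n = τ₀ + n/σ².
So 1/σ₀² = 1/2.0838 − 24/51.1 = 0.479893 − 0.469667 = 0.010226.
Hence σ₀² = 1/0.010226 ≈ 97.8.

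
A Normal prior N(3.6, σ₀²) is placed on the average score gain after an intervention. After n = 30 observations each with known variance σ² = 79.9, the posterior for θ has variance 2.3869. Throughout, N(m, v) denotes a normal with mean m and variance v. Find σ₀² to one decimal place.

Posterior precision equals prior precision plus data precision: 1/σ_n² = 1/σ₀² + n/σ².
So 1/σ₀² = 1/2.3869 − 30/79.9 = 0.418953 − 0.375469 = 0.043484.
Hence σ₀² = 1/0.043484 ≈ 23.0.

σ₀² = 23.0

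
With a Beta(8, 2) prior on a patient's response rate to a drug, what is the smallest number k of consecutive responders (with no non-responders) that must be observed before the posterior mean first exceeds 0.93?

k = 19

After k responders and 0 non-responders the posterior is Beta(8+k, 2), with mean (8+k)/(8+2+k).
Set (8+k)/(10+k) > 0.93 and solve: k > (0.93·10 − 8)/(1 − 0.93) = 18.571.
The smallest integer exceeding 18.571 is 19.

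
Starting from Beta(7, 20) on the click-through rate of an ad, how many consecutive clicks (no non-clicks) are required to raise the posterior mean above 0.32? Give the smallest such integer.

After k clicks and 0 non-clicks the posterior is Beta(7+k, 20), with mean (7+k)/(7+20+k).
Set (7+k)/(27+k) > 0.32 and solve: k > (0.32·27 − 7)/(1 − 0.32) = 2.412.
The smallest integer exceeding 2.412 is 3.

k = 3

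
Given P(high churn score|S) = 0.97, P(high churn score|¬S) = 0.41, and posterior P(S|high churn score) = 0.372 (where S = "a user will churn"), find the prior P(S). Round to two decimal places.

P(S) = 0.20

Bayes' rule in odds form gives O(S|E) = O(S)·[P(E|S)/P(E|¬S)], hence O(S) = O(S|E)/LR.
Posterior odds = 0.372/(1−0.372) = 0.5924. LR = 0.97/0.41 = 2.3659.
Prior odds = 0.5924/2.3659 = 0.2504, so P(S) = 0.2504/(1+0.2504) ≈ 0.20.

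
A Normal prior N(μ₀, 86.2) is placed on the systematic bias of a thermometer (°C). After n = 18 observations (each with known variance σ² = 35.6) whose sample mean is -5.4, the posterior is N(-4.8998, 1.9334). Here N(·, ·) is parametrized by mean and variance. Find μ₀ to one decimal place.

With known observation variance, the Normal–Normal posterior has precision τ_n = τ₀ + n/σ² and mean μ_n = (τ₀μ₀ + (n/σ²)x̄)/τ_n.
Here τ₀ = 1/86.2 = 0.011601 and τ_data = 18/35.6 = 0.505618, so τ_n = 0.517219.
Rearranging for μ₀: μ₀ = (μ_n·τ_n − τ_data·x̄)/τ₀ = (-4.8998·0.517219 − 0.505618·-5.4) / 0.011601 = 0.196068/0.011601 ≈ 16.9.

μ₀ = 16.9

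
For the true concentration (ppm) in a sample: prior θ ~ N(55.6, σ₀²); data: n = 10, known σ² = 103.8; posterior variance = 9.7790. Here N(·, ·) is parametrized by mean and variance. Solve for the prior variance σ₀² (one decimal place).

Posterior precision equals prior precision plus data precision: 1/σ_n² = 1/σ₀² + n/σ².
So 1/σ₀² = 1/9.7790 − 10/103.8 = 0.102260 − 0.096339 = 0.005921.
Hence σ₀² = 1/0.005921 ≈ 168.9.

σ₀² = 168.9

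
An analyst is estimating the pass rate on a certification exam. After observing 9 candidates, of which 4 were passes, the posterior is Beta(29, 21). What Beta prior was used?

A Beta(a, b) prior with s successes and f failures in binomial data gives a Beta(a+s, b+f) posterior.
So a = 29 − 4 = 25 and b = 21 − 5 = 16.

Beta(25, 16)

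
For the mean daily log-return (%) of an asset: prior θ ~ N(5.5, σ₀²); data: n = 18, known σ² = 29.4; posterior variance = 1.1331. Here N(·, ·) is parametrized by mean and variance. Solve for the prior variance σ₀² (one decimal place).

σ₀² = 3.7

For the Normal–Normal model with known σ², precisions add: τ_n = τ₀ + n/σ².
So 1/σ₀² = 1/1.1331 − 18/29.4 = 0.882535 − 0.612245 = 0.270290.
Hence σ₀² = 1/0.270290 ≈ 3.7.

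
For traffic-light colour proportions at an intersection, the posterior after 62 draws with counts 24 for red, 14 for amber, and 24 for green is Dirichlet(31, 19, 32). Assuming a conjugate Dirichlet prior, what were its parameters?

For a Dirichlet(α) prior with multinomial counts c, the posterior is Dirichlet(α + c) componentwise.
Subtract each count from the matching posterior parameter: 31−24=7, 19−14=5, 32−24=8.

Dirichlet(7, 5, 8)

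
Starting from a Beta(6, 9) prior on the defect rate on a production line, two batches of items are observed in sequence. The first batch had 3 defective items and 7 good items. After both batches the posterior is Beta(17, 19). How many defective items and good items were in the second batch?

8 defective items and 3 good items

Because Beta–binomial updating is additive in the counts, the combined data contributed (α_post−α_prior, β_post−β_prior) successes and failures.
Total across both batches: 17−6=11 defective items, 19−9=10 good items.
Subtract the first batch: 11−3=8 defective items and 10−7=3 good items.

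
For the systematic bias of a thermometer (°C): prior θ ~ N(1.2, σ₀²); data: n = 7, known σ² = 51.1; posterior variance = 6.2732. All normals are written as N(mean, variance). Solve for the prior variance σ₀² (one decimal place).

For the Normal–Normal model with known σ², precisions add: τ_n = τ₀ + n/σ².
So 1/σ₀² = 1/6.2732 − 7/51.1 = 0.159408 − 0.136986 = 0.022422.
Hence σ₀² = 1/0.022422 ≈ 44.6.

σ₀² = 44.6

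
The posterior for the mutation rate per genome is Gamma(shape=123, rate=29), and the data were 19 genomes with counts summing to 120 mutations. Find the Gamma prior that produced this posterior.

A Gamma(α, β) prior (rate parametrization) on a Poisson rate with n observations summing to S gives posterior Gamma(α+S, β+n).
So α = 123 − 120 = 3 and β = 29 − 19 = 10.

Gamma(shape=3, rate=10)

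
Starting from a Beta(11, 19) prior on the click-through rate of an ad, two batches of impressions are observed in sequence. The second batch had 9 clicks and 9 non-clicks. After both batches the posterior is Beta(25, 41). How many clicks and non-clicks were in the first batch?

Sequential conjugate updates are equivalent to a single update on the pooled data, so total successes = posterior α − prior α and total failures = posterior β − prior β.
Total across both batches: 25−11=14 clicks, 41−19=22 non-clicks.
Subtract the second batch: 14−9=5 clicks and 22−9=13 non-clicks.

5 clicks and 13 non-clicks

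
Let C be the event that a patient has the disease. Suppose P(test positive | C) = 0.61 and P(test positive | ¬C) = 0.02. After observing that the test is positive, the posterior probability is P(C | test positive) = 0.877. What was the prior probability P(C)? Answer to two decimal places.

P(C) = 0.19

Bayes' rule in odds form gives O(C|E) = O(C)·[P(E|C)/P(E|¬C)], hence O(C) = O(C|E)/LR.
Posterior odds = 0.877/(1−0.877) = 7.1301. LR = 0.61/0.02 = 30.5000.
Prior odds = 7.1301/30.5000 = 0.2338, so P(C) = 0.2338/(1+0.2338) ≈ 0.19.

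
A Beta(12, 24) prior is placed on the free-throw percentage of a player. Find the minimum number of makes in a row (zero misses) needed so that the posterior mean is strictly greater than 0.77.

k = 69

After k makes and 0 misses the posterior is Beta(12+k, 24), with mean (12+k)/(12+24+k).
Set (12+k)/(36+k) > 0.77 and solve: k > (0.77·36 − 12)/(1 − 0.77) = 68.348.
The smallest integer exceeding 68.348 is 69.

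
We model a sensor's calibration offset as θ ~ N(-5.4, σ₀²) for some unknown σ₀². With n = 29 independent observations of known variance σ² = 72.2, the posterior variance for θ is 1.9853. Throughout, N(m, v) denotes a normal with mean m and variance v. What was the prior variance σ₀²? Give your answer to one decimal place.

Posterior precision equals prior precision plus data precision: 1/σ_n² = 1/σ₀² + n/σ².
So 1/σ₀² = 1/1.9853 − 29/72.2 = 0.503702 − 0.401662 = 0.102040.
Hence σ₀² = 1/0.102040 ≈ 9.8.

σ₀² = 9.8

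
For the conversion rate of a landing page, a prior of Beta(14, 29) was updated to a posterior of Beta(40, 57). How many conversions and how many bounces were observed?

26 conversions and 28 bounces

A Beta(a, b) prior with s successes and f failures in binomial data gives a Beta(a+s, b+f) posterior.
Match parameters: s=40−14=26, f=57−29=28.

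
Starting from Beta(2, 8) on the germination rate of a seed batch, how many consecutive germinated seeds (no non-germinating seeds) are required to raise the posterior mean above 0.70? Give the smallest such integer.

After k germinated seeds and 0 non-germinating seeds the posterior is Beta(2+k, 8), with mean (2+k)/(2+8+k).
Set (2+k)/(10+k) > 0.70 and solve: k > (0.70·10 − 2)/(1 − 0.70) = 16.667.
The smallest integer exceeding 16.667 is 17, and checking k=17: (19)/(27) = 0.7037 > 0.70.

k = 17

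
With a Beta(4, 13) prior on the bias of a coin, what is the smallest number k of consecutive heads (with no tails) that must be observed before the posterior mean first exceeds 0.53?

After k heads and 0 tails the posterior is Beta(4+k, 13), with mean (4+k)/(4+13+k).
Set (4+k)/(17+k) > 0.53 and solve: k > (0.53·17 − 4)/(1 − 0.53) = 10.660.
The smallest integer exceeding 10.660 is 11.

k = 11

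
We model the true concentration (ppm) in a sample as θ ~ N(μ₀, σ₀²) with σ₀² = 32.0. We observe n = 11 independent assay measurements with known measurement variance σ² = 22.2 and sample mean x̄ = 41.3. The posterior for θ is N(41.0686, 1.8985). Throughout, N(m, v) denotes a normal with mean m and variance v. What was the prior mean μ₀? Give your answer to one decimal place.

The posterior mean is a precision-weighted average: μ_n = (τ₀μ₀ + τ_data·x̄)/(τ₀+τ_data), with τ₀=1/σ₀² and τ_data=n/σ².
Here τ₀ = 1/32.0 = 0.031250 and τ_data = 11/22.2 = 0.495495, so τ_n = 0.526745.
Rearranging for μ₀: μ₀ = (μ_n·τ_n − τ_data·x̄)/τ₀ = (41.0686·0.526745 − 0.495495·41.3) / 0.031250 = 1.168736/0.031250 ≈ 37.4.

μ₀ = 37.4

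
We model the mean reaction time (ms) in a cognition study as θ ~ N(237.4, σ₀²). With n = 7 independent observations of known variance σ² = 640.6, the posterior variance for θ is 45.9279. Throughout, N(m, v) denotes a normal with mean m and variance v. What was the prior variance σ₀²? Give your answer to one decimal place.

σ₀² = 92.2

For the Normal–Normal model with known σ², precisions add: τ_n = τ₀ + n/σ².
So 1/σ₀² = 1/45.9279 − 7/640.6 = 0.021773 − 0.010927 = 0.010846.
Hence σ₀² = 1/0.010846 ≈ 92.2.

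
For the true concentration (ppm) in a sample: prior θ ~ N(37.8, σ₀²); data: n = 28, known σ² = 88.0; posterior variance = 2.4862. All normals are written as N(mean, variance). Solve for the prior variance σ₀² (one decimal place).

σ₀² = 11.9

Posterior precision equals prior precision plus data precision: 1/σ_n² = 1/σ₀² + n/σ².
So 1/σ₀² = 1/2.4862 − 28/88.0 = 0.402220 − 0.318182 = 0.084038.
Hence σ₀² = 1/0.084038 ≈ 11.9.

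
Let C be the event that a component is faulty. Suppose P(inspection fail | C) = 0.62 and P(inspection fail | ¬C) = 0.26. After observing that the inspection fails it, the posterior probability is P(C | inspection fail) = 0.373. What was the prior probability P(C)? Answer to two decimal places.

In odds form, posterior odds = prior odds × likelihood ratio, so prior odds = posterior odds ÷ LR.
Posterior odds = 0.373/(1−0.373) = 0.5949. LR = 0.62/0.26 = 2.3846.
Prior odds = 0.5949/2.3846 = 0.2495, so P(C) = 0.2495/(1+0.2495) ≈ 0.20.

P(C) = 0.20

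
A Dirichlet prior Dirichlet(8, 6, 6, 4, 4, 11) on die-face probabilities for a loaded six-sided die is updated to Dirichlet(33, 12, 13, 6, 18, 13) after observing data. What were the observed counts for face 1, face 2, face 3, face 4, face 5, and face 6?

For a Dirichlet(α) prior with multinomial counts c, the posterior is Dirichlet(α + c) componentwise.
Counts are posterior − prior componentwise: 33−8=25, 12−6=6, 13−6=7, 6−4=2, 18−4=14, 13−11=2.

counts (25, 6, 7, 2, 14, 2)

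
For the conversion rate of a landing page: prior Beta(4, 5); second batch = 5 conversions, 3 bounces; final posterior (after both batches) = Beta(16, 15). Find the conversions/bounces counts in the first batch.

Sequential conjugate updates are equivalent to a single update on the pooled data, so total successes = posterior α − prior α and total failures = posterior β − prior β.
Total across both batches: 16−4=12 conversions, 15−5=10 bounces.
Subtract the second batch: 12−5=7 conversions and 10−3=7 bounces.

7 conversions and 7 bounces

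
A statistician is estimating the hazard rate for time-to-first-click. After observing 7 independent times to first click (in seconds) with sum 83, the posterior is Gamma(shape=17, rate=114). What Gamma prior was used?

For an exponential likelihood with a Gamma(α, β) prior on the rate, n observations with total T give posterior Gamma(α+n, β+T).
So α = 17 − 7 = 10 and β = 114 − 83 = 31.

Gamma(shape=10, rate=31)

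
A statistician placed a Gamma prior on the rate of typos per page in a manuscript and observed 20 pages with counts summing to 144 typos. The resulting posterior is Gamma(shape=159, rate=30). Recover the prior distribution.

Gamma(shape=15, rate=10)

Gamma–Poisson conjugacy: posterior shape = α + Σxᵢ, posterior rate = β + n.
So α = 159 − 144 = 15 and β = 30 − 20 = 10.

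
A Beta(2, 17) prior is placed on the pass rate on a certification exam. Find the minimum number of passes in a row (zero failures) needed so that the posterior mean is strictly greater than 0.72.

After k passes and 0 failures the posterior is Beta(2+k, 17), with mean (2+k)/(2+17+k).
Set (2+k)/(19+k) > 0.72 and solve: k > (0.72·19 − 2)/(1 − 0.72) = 41.714.
The smallest integer exceeding 41.714 is 42.

k = 42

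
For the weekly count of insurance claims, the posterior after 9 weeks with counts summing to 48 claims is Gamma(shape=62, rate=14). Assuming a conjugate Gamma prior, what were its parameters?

Gamma(shape=14, rate=5)

A Gamma(α, β) prior (rate parametrization) on a Poisson rate with n observations summing to S gives posterior Gamma(α+S, β+n).
So α = 62 − 48 = 14 and β = 14 − 9 = 5.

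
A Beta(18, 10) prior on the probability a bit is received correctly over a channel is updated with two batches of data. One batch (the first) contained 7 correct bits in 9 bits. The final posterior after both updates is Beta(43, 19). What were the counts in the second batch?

Because Beta–binomial updating is additive in the counts, the combined data contributed (α_post−α_prior, β_post−β_prior) successes and failures.
Total across both batches: 43−18=25 correct bits, 19−10=9 errors.
Subtract the first batch: 25−7=18 correct bits and 9−2=7 errors.

18 correct bits and 7 errors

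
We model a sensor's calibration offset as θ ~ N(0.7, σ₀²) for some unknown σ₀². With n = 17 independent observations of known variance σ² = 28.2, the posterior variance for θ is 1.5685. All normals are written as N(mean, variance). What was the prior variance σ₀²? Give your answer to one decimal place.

Posterior precision equals prior precision plus data precision: 1/σ_n² = 1/σ₀² + n/σ².
So 1/σ₀² = 1/1.5685 − 17/28.2 = 0.637552 − 0.602837 = 0.034715.
Hence σ₀² = 1/0.034715 ≈ 28.8.

σ₀² = 28.8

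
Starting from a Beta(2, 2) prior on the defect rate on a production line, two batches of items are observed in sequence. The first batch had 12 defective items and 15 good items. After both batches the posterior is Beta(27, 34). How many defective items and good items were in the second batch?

13 defective items and 17 good items

Because Beta–binomial updating is additive in the counts, the combined data contributed (α_post−α_prior, β_post−β_prior) successes and failures.
Total across both batches: 27−2=25 defective items, 34−2=32 good items.
Subtract the first batch: 25−12=13 defective items and 32−15=17 good items.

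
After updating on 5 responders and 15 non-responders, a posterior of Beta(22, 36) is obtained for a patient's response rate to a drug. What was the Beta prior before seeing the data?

Under Beta–binomial conjugacy the posterior parameters are (α+s, β+f).
Subtract the data counts: 22−5=17, 36−15=21.

Beta(17, 21)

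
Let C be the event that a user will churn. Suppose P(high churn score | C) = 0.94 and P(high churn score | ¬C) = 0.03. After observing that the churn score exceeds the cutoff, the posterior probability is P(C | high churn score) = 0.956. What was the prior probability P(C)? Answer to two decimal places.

Bayes' rule in odds form gives O(C|E) = O(C)·[P(E|C)/P(E|¬C)], hence O(C) = O(C|E)/LR.
Posterior odds = 0.956/(1−0.956) = 21.7273. LR = 0.94/0.03 = 31.3333.
Prior odds = 21.7273/31.3333 = 0.6934, so P(C) = 0.6934/(1+0.6934) ≈ 0.41.

P(C) = 0.41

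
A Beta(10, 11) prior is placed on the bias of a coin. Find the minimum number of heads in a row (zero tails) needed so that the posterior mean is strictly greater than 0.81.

After k heads and 0 tails the posterior is Beta(10+k, 11), with mean (10+k)/(10+11+k).
Set (10+k)/(21+k) > 0.81 and solve: k > (0.81·21 − 10)/(1 − 0.81) = 36.895.
The smallest integer exceeding 36.895 is 37.

k = 37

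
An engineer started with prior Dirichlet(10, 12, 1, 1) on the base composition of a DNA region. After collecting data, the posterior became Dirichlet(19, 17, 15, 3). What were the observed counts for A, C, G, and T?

For a Dirichlet(α) prior with multinomial counts c, the posterior is Dirichlet(α + c) componentwise.
Counts are posterior − prior componentwise: 19−10=9, 17−12=5, 15−1=14, 3−1=2.

counts (9, 5, 14, 2)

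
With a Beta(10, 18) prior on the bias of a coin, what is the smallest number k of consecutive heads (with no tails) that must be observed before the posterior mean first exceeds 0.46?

After k heads and 0 tails the posterior is Beta(10+k, 18), with mean (10+k)/(10+18+k).
Set (10+k)/(28+k) > 0.46 and solve: k > (0.46·28 − 10)/(1 − 0.46) = 5.333.
The smallest integer exceeding 5.333 is 6, and checking k=6: (16)/(34) = 0.4706 > 0.46.

k = 6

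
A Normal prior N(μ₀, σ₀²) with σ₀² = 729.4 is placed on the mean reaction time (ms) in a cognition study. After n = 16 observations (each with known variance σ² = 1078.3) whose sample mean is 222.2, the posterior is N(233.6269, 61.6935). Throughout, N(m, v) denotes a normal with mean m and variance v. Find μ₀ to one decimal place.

With known observation variance, the Normal–Normal posterior has precision τ_n = τ₀ + n/σ² and mean μ_n = (τ₀μ₀ + (n/σ²)x̄)/τ_n.
Here τ₀ = 1/729.4 = 0.001371 and τ_data = 16/1078.3 = 0.014838, so τ_n = 0.016209.
Rearranging for μ₀: μ₀ = (μ_n·τ_n − τ_data·x̄)/τ₀ = (233.6269·0.016209 − 0.014838·222.2) / 0.001371 = 0.489855/0.001371 ≈ 357.3.

μ₀ = 357.3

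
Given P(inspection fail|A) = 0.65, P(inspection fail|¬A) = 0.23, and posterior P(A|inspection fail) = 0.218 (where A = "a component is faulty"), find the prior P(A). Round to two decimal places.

Bayes' rule in odds form gives O(A|E) = O(A)·[P(E|A)/P(E|¬A)], hence O(A) = O(A|E)/LR.
Posterior odds = 0.218/(1−0.218) = 0.2788. LR = 0.65/0.23 = 2.8261.
Prior odds = 0.2788/2.8261 = 0.0987, so P(A) = 0.0987/(1+0.0987) ≈ 0.09.

P(A) = 0.09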